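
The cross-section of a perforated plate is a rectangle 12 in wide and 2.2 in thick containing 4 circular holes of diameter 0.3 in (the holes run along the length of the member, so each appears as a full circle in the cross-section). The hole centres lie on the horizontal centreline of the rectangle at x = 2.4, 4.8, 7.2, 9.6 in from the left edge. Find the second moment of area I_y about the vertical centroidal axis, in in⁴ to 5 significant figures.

I_y ≈ 314.76 in⁴

Treat the section as a set of non-overlapping primitives; coordinates are from the bounding-box lower-left.
Plate: 12 × 2.2, A = 26.4 in², x = 6 in, Ī = 316.8 in⁴.
Hole 1 (subtracted): ⌀0.3, A = 0.07068583 in², x = 2.4 in, Ī = 0.0003976078 in⁴.
Hole 2 (subtracted): ⌀0.3, A = 0.07068583 in², x = 4.8 in, Ī = 0.0003976078 in⁴.
Hole 3 (subtracted): ⌀0.3, A = 0.07068583 in², x = 7.2 in, Ī = 0.0003976078 in⁴.
Hole 4 (subtracted): ⌀0.3, A = 0.07068583 in², x = 9.6 in, Ī = 0.0003976078 in⁴.
By symmetry the centroid is at mid-width, x̄ = 6 in.
Transfer each piece to the vertical centroidal axis using Ī + A·d² with d = x − 6:
  plate: d = 0 in → contributes +316.8 in⁴
  hole 1: d = -3.6 in → contributes −0.916486 in⁴
  hole 2: d = -1.2 in → contributes −0.1021852 in⁴
  hole 3: d = 1.2 in → contributes −0.1021852 in⁴
  hole 4: d = 3.6 in → contributes −0.916486 in⁴
Total I = 314.7627 in⁴.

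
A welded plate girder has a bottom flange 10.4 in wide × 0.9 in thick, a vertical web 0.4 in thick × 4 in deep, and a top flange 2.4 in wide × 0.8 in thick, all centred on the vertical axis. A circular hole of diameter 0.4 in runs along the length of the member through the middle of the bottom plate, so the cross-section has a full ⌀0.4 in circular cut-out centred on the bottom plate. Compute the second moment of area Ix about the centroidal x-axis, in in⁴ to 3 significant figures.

Ix ≈ 43.9 in⁴

Split into non-overlapping primitives; take the origin at the lower-left of the bounding box.
Bottom plate: 10.4 × 0.9, A = 9.36 in², y = 0.45 in, Ī = 0.6318 in⁴.
Web plate: 0.4 × 4, A = 1.6 in², y = 2.9 in, Ī = 2.1333 in⁴.
Top plate: 2.4 × 0.8, A = 1.92 in², y = 5.3 in, Ī = 0.1024 in⁴.
Hole (subtracted): ⌀0.4, A = 0.12566 in², y = 0.45 in, Ī = 0.0012566 in⁴.
Centroid: ȳ = ΣA·y / ΣA = 1.4875 in.
Transfer each piece to the centroidal x-axis using Ī + A·d² with d = y − 1.4875:
  bottom plate: d = -1.0375 in → contributes +10.706 in⁴
  web plate: d = 1.4125 in → contributes +5.3258 in⁴
  top plate: d = 3.8125 in → contributes +28.011 in⁴
  hole: d = -1.0375 in → contributes −0.13651 in⁴
Total I = 43.906 in⁴.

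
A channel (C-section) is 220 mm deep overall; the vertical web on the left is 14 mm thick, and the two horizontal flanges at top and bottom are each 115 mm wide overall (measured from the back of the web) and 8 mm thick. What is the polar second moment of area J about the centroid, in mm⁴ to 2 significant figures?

Break the section into simple shapes (no overlaps), measuring from the bottom-left corner of the bounding box.
Web: 14 × 220, A = 3 080 mm², y = 110 mm, Ī = 12 422 667 mm⁴.
Top flange (beyond web): 101 × 8, A = 808 mm², y = 216 mm, Ī = 4 309 mm⁴.
Bottom flange (beyond web): 101 × 8, A = 808 mm², y = 4 mm, Ī = 4 309 mm⁴.
By symmetry the centroid is at mid-height, ȳ = 110 mm.
Transfer each piece to the centroidal x-axis using Ī + A·d² with d = y − 110:
  web: d = 0 mm → contributes +12 422 667 mm⁴
  top flange (beyond web): d = 106 mm → contributes +9 082 997 mm⁴
  bottom flange (beyond web): d = -106 mm → contributes +9 082 997 mm⁴
Total I = 30 588 661 mm⁴.
For the y-axis: x̄ = 26.79 mm.
Repeating about the centroidal y-axis gives I_y = 4 928 328 mm⁴.
Polar second moment: J = I_x + I_y = 35 516 990 mm⁴.

J ≈ 3.6 × 10⁷ mm⁴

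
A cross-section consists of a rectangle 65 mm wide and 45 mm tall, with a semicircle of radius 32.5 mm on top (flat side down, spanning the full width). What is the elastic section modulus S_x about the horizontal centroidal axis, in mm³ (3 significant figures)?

Break the section into simple shapes (no overlaps), measuring from the bottom-left corner of the bounding box.
Rectangular body: 65 × 45, A = 2 925 mm², y = 22.5 mm, Ī = 493 594 mm⁴.
Semicircular cap: semicircle r = 32.5, A = 1659.2 mm², y = 58.793 mm, Ī = 122 452 mm⁴.
Centroid: ȳ = ΣA·y / ΣA = 35.636 mm.
Transfer each piece to the horizontal centroidal axis using Ī + A·d² with d = y − 35.636:
  rectangular body: d = -13.136 mm → contributes +998 298 mm⁴
  semicircular cap: d = 23.158 mm → contributes +1 012 218 mm⁴
Total I = 2 010 516 mm⁴.
Extreme fibre distance c = 41.864 mm; S = I/c = 48 025 mm³.

S_x ≈ 4.80 × 10⁴ mm³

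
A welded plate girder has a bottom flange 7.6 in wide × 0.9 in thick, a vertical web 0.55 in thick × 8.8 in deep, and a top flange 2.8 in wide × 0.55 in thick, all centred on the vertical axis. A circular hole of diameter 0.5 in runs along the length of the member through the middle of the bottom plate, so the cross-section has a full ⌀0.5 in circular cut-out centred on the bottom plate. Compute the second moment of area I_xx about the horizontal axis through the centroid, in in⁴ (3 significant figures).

I_xx ≈ 174 in⁴

Split into non-overlapping primitives; take the origin at the lower-left of the bounding box.
Bottom plate: 7.6 × 0.9, A = 6.84 in², y = 0.45 in, Ī = 0.4617 in⁴.
Web plate: 0.55 × 8.8, A = 4.84 in², y = 5.3 in, Ī = 31.234 in⁴.
Top plate: 2.8 × 0.55, A = 1.54 in², y = 9.975 in, Ī = 0.038821 in⁴.
Hole (subtracted): ⌀0.5, A = 0.19635 in², y = 0.45 in, Ī = 0.003068 in⁴.
Centroid: ȳ = ΣA·y / ΣA = 3.3787 in.
Transfer each piece to the horizontal axis through the centroid using Ī + A·d² with d = y − 3.3787:
  bottom plate: d = -2.9287 in → contributes +59.131 in⁴
  web plate: d = 1.9213 in → contributes +49.1 in⁴
  top plate: d = 6.5963 in → contributes +67.046 in⁴
  hole: d = -2.9287 in → contributes −1.6872 in⁴
Total I = 173.59 in⁴.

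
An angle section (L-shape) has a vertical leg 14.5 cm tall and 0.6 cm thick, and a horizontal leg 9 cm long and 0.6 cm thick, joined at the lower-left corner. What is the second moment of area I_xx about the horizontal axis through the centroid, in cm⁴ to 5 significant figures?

I_xx ≈ 306.73 cm⁴

Decompose the section into non-overlapping parts with the origin at the bottom-left of its bounding rectangle.
Vertical leg: 0.6 × 14.5, A = 8.7 cm², y = 7.25 cm, Ī = 152.4313 cm⁴.
Horizontal leg (remainder): 8.4 × 0.6, A = 5.04 cm², y = 0.3 cm, Ī = 0.1512 cm⁴.
Centroid: ȳ = ΣA·y / ΣA = 4.700655 cm.
Transfer each piece to the horizontal axis through the centroid using Ī + A·d² with d = y − 4.700655:
  vertical leg: d = 2.549345 cm → contributes +208.9739 cm⁴
  horizontal leg (remainder): d = -4.400655 cm → contributes +97.75465 cm⁴
Total I = 306.7286 cm⁴.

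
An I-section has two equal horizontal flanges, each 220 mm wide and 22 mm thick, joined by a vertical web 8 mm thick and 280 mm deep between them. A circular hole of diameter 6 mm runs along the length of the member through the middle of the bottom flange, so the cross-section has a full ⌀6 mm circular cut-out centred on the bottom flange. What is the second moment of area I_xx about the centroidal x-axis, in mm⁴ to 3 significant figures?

I_xx ≈ 2.35 × 10⁸ mm⁴

Treat the section as a set of non-overlapping primitives; coordinates are from the bounding-box lower-left.
Bottom flange: 220 × 22, A = 4 840 mm², y = 11 mm, Ī = 195 213 mm⁴.
Web: 8 × 280, A = 2 240 mm², y = 162 mm, Ī = 14 634 667 mm⁴.
Top flange: 220 × 22, A = 4 840 mm², y = 313 mm, Ī = 195 213 mm⁴.
Hole (subtracted): ⌀6, A = 28.274 mm², y = 11 mm, Ī = 63.617 mm⁴.
Centroid: ȳ = ΣA·y / ΣA = 162.36 mm.
Transfer each piece to the centroidal x-axis using Ī + A·d² with d = y − 162.36:
  bottom flange: d = -151.36 mm → contributes +111 077 457 mm⁴
  web: d = -0.35902 mm → contributes +14 634 955 mm⁴
  top flange: d = 150.64 mm → contributes +110 027 898 mm⁴
  hole: d = -151.36 mm → contributes −647 816 mm⁴
Total I = 235 092 494 mm⁴.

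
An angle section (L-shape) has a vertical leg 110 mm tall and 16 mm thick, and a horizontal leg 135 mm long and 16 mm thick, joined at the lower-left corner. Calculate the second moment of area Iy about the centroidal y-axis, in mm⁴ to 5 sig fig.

Break the section into simple shapes (no overlaps), measuring from the bottom-left corner of the bounding box.
Vertical leg: 16 × 110, A = 1 760 mm², x = 8 mm, Ī = 37546.67 mm⁴.
Horizontal leg (remainder): 119 × 16, A = 1 904 mm², x = 75.5 mm, Ī = 2 246 879 mm⁴.
Centroid: x̄ = ΣA·x / ΣA = 43.07642 mm.
Transfer each piece to the centroidal y-axis using Ī + A·d² with d = x − 43.07642:
  vertical leg: d = -35.07642 mm → contributes +2 202 972 mm⁴
  horizontal leg (remainder): d = 32.42358 mm → contributes +4 248 532 mm⁴
Total I = 6 451 504 mm⁴.

Iy ≈ 6.4515 × 10⁶ mm⁴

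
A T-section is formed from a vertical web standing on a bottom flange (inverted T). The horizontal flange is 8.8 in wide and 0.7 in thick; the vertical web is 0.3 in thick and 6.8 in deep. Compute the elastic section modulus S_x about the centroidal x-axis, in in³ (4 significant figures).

S_x ≈ 4.771 in³

Split into non-overlapping primitives; take the origin at the lower-left of the bounding box.
Flange: 8.8 × 0.7, A = 6.16 in², y = 0.35 in, Ī = 0.251533 in⁴.
Web: 0.3 × 6.8, A = 2.04 in², y = 4.1 in, Ī = 7.8608 in⁴.
Centroid: ȳ = ΣA·y / ΣA = 1.28293 in.
Transfer each piece to the centroidal x-axis using Ī + A·d² with d = y − 1.28293:
  flange: d = -0.932927 in → contributes +5.6129 in⁴
  web: d = 2.81707 in → contributes +24.05 in⁴
Total I = 29.6629 in⁴.
Extreme fibre distance c = 6.21707 in; S = I/c = 4.77121 in³.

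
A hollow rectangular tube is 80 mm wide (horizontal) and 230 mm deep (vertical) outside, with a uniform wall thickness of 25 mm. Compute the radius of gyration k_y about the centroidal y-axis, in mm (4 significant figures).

Break the section into simple shapes (no overlaps), measuring from the bottom-left corner of the bounding box.
Outer rectangle: 80 × 230, A = 18 400 mm², x = 40 mm, Ī = 9 813 333 mm⁴.
Inner void (subtracted): 30 × 180, A = 5 400 mm², x = 40 mm, Ī = 405 000 mm⁴.
By symmetry the centroid is at mid-width, x̄ = 40 mm.
All pieces are centred on the centroidal y-axis, so I = ΣĪ (holes subtracted) = 9 408 333 mm⁴.
Radius of gyration: k = √(I/A) = √(9 408 333 / 13 000) = 26.902 mm.

k_y ≈ 26.90 mm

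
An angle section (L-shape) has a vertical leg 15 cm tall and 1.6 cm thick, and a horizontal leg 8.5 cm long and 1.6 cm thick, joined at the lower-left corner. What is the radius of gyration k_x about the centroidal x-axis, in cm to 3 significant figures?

Break the section into simple shapes (no overlaps), measuring from the bottom-left corner of the bounding box.
Vertical leg: 1.6 × 15, A = 24 cm², y = 7.5 cm, Ī = 450 cm⁴.
Horizontal leg (remainder): 6.9 × 1.6, A = 11.04 cm², y = 0.8 cm, Ī = 2.3552 cm⁴.
Centroid: ȳ = ΣA·y / ΣA = 5.389 cm.
Transfer each piece to the centroidal x-axis using Ī + A·d² with d = y − 5.389:
  vertical leg: d = 2.111 cm → contributes +556.95 cm⁴
  horizontal leg (remainder): d = -4.589 cm → contributes +234.85 cm⁴
Total I = 791.8 cm⁴.
Radius of gyration: k = √(I/A) = √(791.8 / 35.04) = 4.7536 cm.

k_x ≈ 4.75 cm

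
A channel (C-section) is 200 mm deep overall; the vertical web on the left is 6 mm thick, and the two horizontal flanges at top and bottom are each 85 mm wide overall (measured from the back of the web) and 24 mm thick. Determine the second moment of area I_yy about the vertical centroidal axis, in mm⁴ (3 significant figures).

Split into non-overlapping primitives; take the origin at the lower-left of the bounding box.
Web: 6 × 200, A = 1 200 mm², x = 3 mm, Ī = 3 600 mm⁴.
Top flange (beyond web): 79 × 24, A = 1 896 mm², x = 45.5 mm, Ī = 986 078 mm⁴.
Bottom flange (beyond web): 79 × 24, A = 1 896 mm², x = 45.5 mm, Ī = 986 078 mm⁴.
Centroid: x̄ = ΣA·x / ΣA = 35.284 mm.
Transfer each piece to the vertical centroidal axis using Ī + A·d² with d = x − 35.284:
  web: d = -32.284 mm → contributes +1 254 281 mm⁴
  top flange (beyond web): d = 10.216 mm → contributes +1 183 971 mm⁴
  bottom flange (beyond web): d = 10.216 mm → contributes +1 183 971 mm⁴
Total I = 3 622 222 mm⁴.

I_yy ≈ 3.62 × 10⁶ mm⁴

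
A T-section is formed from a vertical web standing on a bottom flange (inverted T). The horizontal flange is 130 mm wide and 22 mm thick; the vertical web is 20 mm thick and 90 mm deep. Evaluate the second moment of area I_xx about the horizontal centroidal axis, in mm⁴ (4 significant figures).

I_xx ≈ 4.795 × 10⁶ mm⁴

Split into non-overlapping primitives; take the origin at the lower-left of the bounding box.
Flange: 130 × 22, A = 2 860 mm², y = 11 mm, Ī = 115 353 mm⁴.
Web: 20 × 90, A = 1 800 mm², y = 67 mm, Ī = 1 215 000 mm⁴.
Centroid: ȳ = ΣA·y / ΣA = 32.6309 mm.
Transfer each piece to the horizontal centroidal axis using Ī + A·d² with d = y − 32.6309:
  flange: d = -21.6309 mm → contributes +1 453 536 mm⁴
  web: d = 34.3691 mm → contributes +3 341 223 mm⁴
Total I = 4 794 758 mm⁴.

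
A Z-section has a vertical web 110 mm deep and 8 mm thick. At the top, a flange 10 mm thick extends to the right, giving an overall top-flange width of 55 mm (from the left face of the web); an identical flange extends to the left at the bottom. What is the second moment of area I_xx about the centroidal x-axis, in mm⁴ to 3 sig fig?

Decompose the section into non-overlapping parts with the origin at the bottom-left of its bounding rectangle.
Web: 8 × 110, A = 880 mm², y = 55 mm, Ī = 887 333 mm⁴.
Top flange (beyond web): 47 × 10, A = 470 mm², y = 105 mm, Ī = 3916.7 mm⁴.
Bottom flange (beyond web): 47 × 10, A = 470 mm², y = 5 mm, Ī = 3916.7 mm⁴.
Centroid: ȳ = ΣA·y / ΣA = 55 mm.
Transfer each piece to the centroidal x-axis using Ī + A·d² with d = y − 55:
  web: d = 0 mm → contributes +887 333 mm⁴
  top flange (beyond web): d = 50 mm → contributes +1 178 917 mm⁴
  bottom flange (beyond web): d = -50 mm → contributes +1 178 917 mm⁴
Total I = 3 245 167 mm⁴.

I_xx ≈ 3.25 × 10⁶ mm⁴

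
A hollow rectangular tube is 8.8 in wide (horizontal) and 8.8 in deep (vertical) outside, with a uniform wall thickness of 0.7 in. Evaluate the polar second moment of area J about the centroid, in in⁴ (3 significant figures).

Break the section into simple shapes (no overlaps), measuring from the bottom-left corner of the bounding box.
Outer rectangle: 8.8 × 8.8, A = 77.44 in², y = 4.4 in, Ī = 499.75 in⁴.
Inner void (subtracted): 7.4 × 7.4, A = 54.76 in², y = 4.4 in, Ī = 249.89 in⁴.
By symmetry the centroid is at mid-height, ȳ = 4.4 in.
All pieces are centred on the centroidal x-axis, so I = ΣĪ (holes subtracted) = 249.86 in⁴.
Repeating about the centroidal y-axis gives I_y = 249.86 in⁴.
Polar second moment: J = I_x + I_y = 499.72 in⁴.

J ≈ 500 in⁴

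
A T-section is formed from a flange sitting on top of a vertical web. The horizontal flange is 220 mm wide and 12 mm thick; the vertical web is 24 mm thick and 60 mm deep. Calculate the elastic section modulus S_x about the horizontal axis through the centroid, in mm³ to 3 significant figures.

S_x ≈ 3.14 × 10⁴ mm³

Decompose the section into non-overlapping parts with the origin at the bottom-left of its bounding rectangle.
Flange: 220 × 12, A = 2 640 mm², y = 66 mm, Ī = 31 680 mm⁴.
Web: 24 × 60, A = 1 440 mm², y = 30 mm, Ī = 432 000 mm⁴.
Centroid: ȳ = ΣA·y / ΣA = 53.294 mm.
Transfer each piece to the horizontal axis through the centroid using Ī + A·d² with d = y − 53.294:
  flange: d = 12.706 mm → contributes +457 880 mm⁴
  web: d = -23.294 mm → contributes +1 213 367 mm⁴
Total I = 1 671 247 mm⁴.
Extreme fibre distance c = 53.294 mm; S = I/c = 31 359 mm³.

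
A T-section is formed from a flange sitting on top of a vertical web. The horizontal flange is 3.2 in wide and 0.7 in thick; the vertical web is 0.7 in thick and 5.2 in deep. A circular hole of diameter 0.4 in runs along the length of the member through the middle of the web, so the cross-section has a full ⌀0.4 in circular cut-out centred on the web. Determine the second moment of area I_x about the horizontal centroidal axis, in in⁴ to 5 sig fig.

I_x ≈ 20.198 in⁴

Decompose the section into non-overlapping parts with the origin at the bottom-left of its bounding rectangle.
Flange: 3.2 × 0.7, A = 2.24 in², y = 5.55 in, Ī = 0.09146667 in⁴.
Web: 0.7 × 5.2, A = 3.64 in², y = 2.6 in, Ī = 8.202133 in⁴.
Hole (subtracted): ⌀0.4, A = 0.1256637 in², y = 2.6 in, Ī = 0.001256637 in⁴.
Centroid: ȳ = ΣA·y / ΣA = 3.748351 in.
Transfer each piece to the horizontal centroidal axis using Ī + A·d² with d = y − 3.748351:
  flange: d = 1.801649 in → contributes +7.362367 in⁴
  web: d = -1.148351 in → contributes +13.00224 in⁴
  hole: d = -1.148351 in → contributes −0.1669707 in⁴
Total I = 20.19764 in⁴.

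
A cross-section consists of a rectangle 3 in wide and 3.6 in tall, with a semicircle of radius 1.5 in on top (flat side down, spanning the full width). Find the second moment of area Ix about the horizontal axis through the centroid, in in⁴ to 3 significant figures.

Break the section into simple shapes (no overlaps), measuring from the bottom-left corner of the bounding box.
Rectangular body: 3 × 3.6, A = 10.8 in², y = 1.8 in, Ī = 11.664 in⁴.
Semicircular cap: semicircle r = 1.5, A = 3.5343 in², y = 4.2366 in, Ī = 0.55564 in⁴.
Centroid: ȳ = ΣA·y / ΣA = 2.4008 in.
Transfer each piece to the horizontal axis through the centroid using Ī + A·d² with d = y − 2.4008:
  rectangular body: d = -0.60078 in → contributes +15.562 in⁴
  semicircular cap: d = 1.8358 in → contributes +12.467 in⁴
Total I = 28.029 in⁴.

Ix ≈ 28.0 in⁴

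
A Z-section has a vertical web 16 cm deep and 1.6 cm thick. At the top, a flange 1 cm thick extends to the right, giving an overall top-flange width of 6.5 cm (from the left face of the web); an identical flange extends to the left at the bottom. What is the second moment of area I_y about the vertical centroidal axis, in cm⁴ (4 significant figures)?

Split into non-overlapping primitives; take the origin at the lower-left of the bounding box.
Web: 1.6 × 16, A = 25.6 cm², x = 5.7 cm, Ī = 5.46133 cm⁴.
Top flange (beyond web): 4.9 × 1, A = 4.9 cm², x = 8.95 cm, Ī = 9.80408 cm⁴.
Bottom flange (beyond web): 4.9 × 1, A = 4.9 cm², x = 2.45 cm, Ī = 9.80408 cm⁴.
Centroid: x̄ = ΣA·x / ΣA = 5.7 cm.
Transfer each piece to the vertical centroidal axis using Ī + A·d² with d = x − 5.7:
  web: d = 0 cm → contributes +5.46133 cm⁴
  top flange (beyond web): d = 3.25 cm → contributes +61.5603 cm⁴
  bottom flange (beyond web): d = -3.25 cm → contributes +61.5603 cm⁴
Total I = 128.582 cm⁴.

I_y ≈ 128.6 cm⁴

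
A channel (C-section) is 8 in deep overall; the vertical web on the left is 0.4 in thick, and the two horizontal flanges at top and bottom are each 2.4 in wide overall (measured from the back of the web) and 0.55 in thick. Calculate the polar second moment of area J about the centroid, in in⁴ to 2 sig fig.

J ≈ 50 in⁴

Decompose the section into non-overlapping parts with the origin at the bottom-left of its bounding rectangle.
Web: 0.4 × 8, A = 3.2 in², y = 4 in, Ī = 17.07 in⁴.
Top flange (beyond web): 2 × 0.55, A = 1.1 in², y = 7.725 in, Ī = 0.02773 in⁴.
Bottom flange (beyond web): 2 × 0.55, A = 1.1 in², y = 0.275 in, Ī = 0.02773 in⁴.
By symmetry the centroid is at mid-height, ȳ = 4 in.
Transfer each piece to the centroidal x-axis using Ī + A·d² with d = y − 4:
  web: d = 0 in → contributes +17.07 in⁴
  top flange (beyond web): d = 3.725 in → contributes +15.29 in⁴
  bottom flange (beyond web): d = -3.725 in → contributes +15.29 in⁴
Total I = 47.65 in⁴.
For the y-axis: x̄ = 0.6889 in.
Repeating about the centroidal y-axis gives I_y = 2.653 in⁴.
Polar second moment: J = I_x + I_y = 50.3 in⁴.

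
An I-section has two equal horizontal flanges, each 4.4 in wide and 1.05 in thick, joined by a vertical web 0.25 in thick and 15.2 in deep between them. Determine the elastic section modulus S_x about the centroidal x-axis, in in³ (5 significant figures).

Break the section into simple shapes (no overlaps), measuring from the bottom-left corner of the bounding box.
Bottom flange: 4.4 × 1.05, A = 4.62 in², y = 0.525 in, Ī = 0.4244625 in⁴.
Web: 0.25 × 15.2, A = 3.8 in², y = 8.65 in, Ī = 73.16267 in⁴.
Top flange: 4.4 × 1.05, A = 4.62 in², y = 16.775 in, Ī = 0.4244625 in⁴.
By symmetry the centroid is at mid-height, ȳ = 8.65 in.
Transfer each piece to the centroidal x-axis using Ī + A·d² with d = y − 8.65:
  bottom flange: d = -8.125 in → contributes +305.4167 in⁴
  web: d = 0 in → contributes +73.16267 in⁴
  top flange: d = 8.125 in → contributes +305.4167 in⁴
Total I = 683.996 in⁴.
Extreme fibre distance c = 8.65 in; S = I/c = 79.07468 in³.

S_x ≈ 79.075 in³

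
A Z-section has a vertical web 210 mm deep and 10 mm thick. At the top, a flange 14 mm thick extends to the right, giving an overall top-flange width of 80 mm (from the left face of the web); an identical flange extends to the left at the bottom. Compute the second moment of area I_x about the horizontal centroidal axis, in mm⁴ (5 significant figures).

Decompose the section into non-overlapping parts with the origin at the bottom-left of its bounding rectangle.
Web: 10 × 210, A = 2 100 mm², y = 105 mm, Ī = 7 717 500 mm⁴.
Top flange (beyond web): 70 × 14, A = 980 mm², y = 203 mm, Ī = 16006.67 mm⁴.
Bottom flange (beyond web): 70 × 14, A = 980 mm², y = 7 mm, Ī = 16006.67 mm⁴.
Centroid: ȳ = ΣA·y / ΣA = 105 mm.
Transfer each piece to the horizontal centroidal axis using Ī + A·d² with d = y − 105:
  web: d = 0 mm → contributes +7 717 500 mm⁴
  top flange (beyond web): d = 98 mm → contributes +9 427 927 mm⁴
  bottom flange (beyond web): d = -98 mm → contributes +9 427 927 mm⁴
Total I = 26 573 353 mm⁴.

I_x ≈ 2.6573 × 10⁷ mm⁴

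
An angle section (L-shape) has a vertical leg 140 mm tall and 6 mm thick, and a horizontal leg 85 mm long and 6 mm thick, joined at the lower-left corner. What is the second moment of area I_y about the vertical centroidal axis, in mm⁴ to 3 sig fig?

Treat the section as a set of non-overlapping primitives; coordinates are from the bounding-box lower-left.
Vertical leg: 6 × 140, A = 840 mm², x = 3 mm, Ī = 2 520 mm⁴.
Horizontal leg (remainder): 79 × 6, A = 474 mm², x = 45.5 mm, Ī = 246 520 mm⁴.
Centroid: x̄ = ΣA·x / ΣA = 18.331 mm.
Transfer each piece to the vertical centroidal axis using Ī + A·d² with d = x − 18.331:
  vertical leg: d = -15.331 mm → contributes +199 955 mm⁴
  horizontal leg (remainder): d = 27.169 mm → contributes +596 403 mm⁴
Total I = 796 358 mm⁴.

I_y ≈ 7.96 × 10⁵ mm⁴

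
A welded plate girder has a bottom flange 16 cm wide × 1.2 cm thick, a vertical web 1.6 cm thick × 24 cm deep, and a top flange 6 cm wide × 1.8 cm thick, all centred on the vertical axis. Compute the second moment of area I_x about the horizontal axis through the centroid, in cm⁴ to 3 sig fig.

Split into non-overlapping primitives; take the origin at the lower-left of the bounding box.
Bottom plate: 16 × 1.2, A = 19.2 cm², y = 0.6 cm, Ī = 2.304 cm⁴.
Web plate: 1.6 × 24, A = 38.4 cm², y = 13.2 cm, Ī = 1843.2 cm⁴.
Top plate: 6 × 1.8, A = 10.8 cm², y = 26.1 cm, Ī = 2.916 cm⁴.
Centroid: ȳ = ΣA·y / ΣA = 11.7 cm.
Transfer each piece to the horizontal axis through the centroid using Ī + A·d² with d = y − 11.7:
  bottom plate: d = -11.1 cm → contributes +2367.9 cm⁴
  web plate: d = 1.5 cm → contributes +1929.6 cm⁴
  top plate: d = 14.4 cm → contributes +2242.4 cm⁴
Total I = 6539.9 cm⁴.

I_x ≈ 6540 cm⁴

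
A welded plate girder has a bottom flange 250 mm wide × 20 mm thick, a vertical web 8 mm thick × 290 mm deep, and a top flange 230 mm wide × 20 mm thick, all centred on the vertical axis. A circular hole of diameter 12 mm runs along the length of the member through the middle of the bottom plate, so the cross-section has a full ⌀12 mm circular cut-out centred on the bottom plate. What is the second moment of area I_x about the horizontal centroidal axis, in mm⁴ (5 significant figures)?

Break the section into simple shapes (no overlaps), measuring from the bottom-left corner of the bounding box.
Bottom plate: 250 × 20, A = 5 000 mm², y = 10 mm, Ī = 166666.7 mm⁴.
Web plate: 8 × 290, A = 2 320 mm², y = 165 mm, Ī = 16 259 333 mm⁴.
Top plate: 230 × 20, A = 4 600 mm², y = 320 mm, Ī = 153333.3 mm⁴.
Hole (subtracted): ⌀12, A = 113.0973 mm², y = 10 mm, Ī = 1017.876 mm⁴.
Centroid: ȳ = ΣA·y / ΣA = 161.2336 mm.
Transfer each piece to the horizontal centroidal axis using Ī + A·d² with d = y − 161.2336:
  bottom plate: d = -151.2336 mm → contributes +114 524 625 mm⁴
  web plate: d = 3.766433 mm → contributes +16 292 245 mm⁴
  top plate: d = 158.7664 mm → contributes +116 104 523 mm⁴
  hole: d = -151.2336 mm → contributes −2 587 734 mm⁴
Total I = 244 333 659 mm⁴.

I_x ≈ 2.4433 × 10⁸ mm⁴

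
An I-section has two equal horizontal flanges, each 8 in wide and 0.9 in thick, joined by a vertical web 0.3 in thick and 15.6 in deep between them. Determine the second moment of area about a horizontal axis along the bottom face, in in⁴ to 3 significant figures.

Decompose the section into non-overlapping parts with the origin at the bottom-left of its bounding rectangle.
Bottom flange: 8 × 0.9, A = 7.2 in², y = 0.45 in, Ī = 0.486 in⁴.
Web: 0.3 × 15.6, A = 4.68 in², y = 8.7 in, Ī = 94.91 in⁴.
Top flange: 8 × 0.9, A = 7.2 in², y = 16.95 in, Ī = 0.486 in⁴.
Transfer each piece to a horizontal axis along the bottom face using Ī + A·d² with d = y − 0:
  bottom flange: d = 0.45 in → contributes +1.944 in⁴
  web: d = 8.7 in → contributes +449.14 in⁴
  top flange: d = 16.95 in → contributes +2069.1 in⁴
Total I = 2520.1 in⁴.

I_base ≈ 2520 in⁴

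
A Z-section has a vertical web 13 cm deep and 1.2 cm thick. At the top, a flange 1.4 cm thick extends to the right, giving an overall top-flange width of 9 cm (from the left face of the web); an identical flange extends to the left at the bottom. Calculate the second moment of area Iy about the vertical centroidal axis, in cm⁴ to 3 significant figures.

Split into non-overlapping primitives; take the origin at the lower-left of the bounding box.
Web: 1.2 × 13, A = 15.6 cm², x = 8.4 cm, Ī = 1.872 cm⁴.
Top flange (beyond web): 7.8 × 1.4, A = 10.92 cm², x = 12.9 cm, Ī = 55.364 cm⁴.
Bottom flange (beyond web): 7.8 × 1.4, A = 10.92 cm², x = 3.9 cm, Ī = 55.364 cm⁴.
Centroid: x̄ = ΣA·x / ΣA = 8.4 cm.
Transfer each piece to the vertical centroidal axis using Ī + A·d² with d = x − 8.4:
  web: d = 0 cm → contributes +1.872 cm⁴
  top flange (beyond web): d = 4.5 cm → contributes +276.49 cm⁴
  bottom flange (beyond web): d = -4.5 cm → contributes +276.49 cm⁴
Total I = 554.86 cm⁴.

Iy ≈ 555 cm⁴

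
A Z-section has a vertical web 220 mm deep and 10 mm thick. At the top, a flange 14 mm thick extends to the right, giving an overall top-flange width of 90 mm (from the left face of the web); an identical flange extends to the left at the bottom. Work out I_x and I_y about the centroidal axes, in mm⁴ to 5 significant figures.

I_x ≈ 3.2674 × 10⁷ mm⁴, I_y ≈ 5.7490 × 10⁶ mm⁴

Break the section into simple shapes (no overlaps), measuring from the bottom-left corner of the bounding box.
Web: 10 × 220, A = 2 200 mm², y = 110 mm, Ī = 8 873 333 mm⁴.
Top flange (beyond web): 80 × 14, A = 1 120 mm², y = 213 mm, Ī = 18293.33 mm⁴.
Bottom flange (beyond web): 80 × 14, A = 1 120 mm², y = 7 mm, Ī = 18293.33 mm⁴.
Centroid: ȳ = ΣA·y / ΣA = 110 mm.
Transfer each piece to the centroidal x-axis using Ī + A·d² with d = y − 110:
  web: d = 0 mm → contributes +8 873 333 mm⁴
  top flange (beyond web): d = 103 mm → contributes +11 900 373 mm⁴
  bottom flange (beyond web): d = -103 mm → contributes +11 900 373 mm⁴
Total I = 32 674 080 mm⁴.
For the y-axis: x̄ = 85 mm.
Repeating about the centroidal y-axis gives I_y = 5 749 000 mm⁴.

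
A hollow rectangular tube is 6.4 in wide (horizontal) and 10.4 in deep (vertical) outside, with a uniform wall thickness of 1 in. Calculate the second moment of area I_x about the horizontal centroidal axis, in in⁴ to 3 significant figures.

Break the section into simple shapes (no overlaps), measuring from the bottom-left corner of the bounding box.
Outer rectangle: 6.4 × 10.4, A = 66.56 in², y = 5.2 in, Ī = 599.93 in⁴.
Inner void (subtracted): 4.4 × 8.4, A = 36.96 in², y = 5.2 in, Ī = 217.32 in⁴.
By symmetry the centroid is at mid-height, ȳ = 5.2 in.
All pieces are centred on the horizontal centroidal axis, so I = ΣĪ (holes subtracted) = 382.6 in⁴.

I_x ≈ 383 in⁴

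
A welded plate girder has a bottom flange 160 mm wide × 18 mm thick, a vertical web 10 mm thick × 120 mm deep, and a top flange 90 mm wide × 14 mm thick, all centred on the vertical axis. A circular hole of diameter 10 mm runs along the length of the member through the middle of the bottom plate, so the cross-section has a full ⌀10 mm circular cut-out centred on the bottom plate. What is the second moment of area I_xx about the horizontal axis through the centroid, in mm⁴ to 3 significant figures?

I_xx ≈ 1.83 × 10⁷ mm⁴

Break the section into simple shapes (no overlaps), measuring from the bottom-left corner of the bounding box.
Bottom plate: 160 × 18, A = 2 880 mm², y = 9 mm, Ī = 77 760 mm⁴.
Web plate: 10 × 120, A = 1 200 mm², y = 78 mm, Ī = 1 440 000 mm⁴.
Top plate: 90 × 14, A = 1 260 mm², y = 145 mm, Ī = 20 580 mm⁴.
Hole (subtracted): ⌀10, A = 78.54 mm², y = 9 mm, Ī = 490.87 mm⁴.
Centroid: ȳ = ΣA·y / ΣA = 57.306 mm.
Transfer each piece to the horizontal axis through the centroid using Ī + A·d² with d = y − 57.306:
  bottom plate: d = -48.306 mm → contributes +6 798 147 mm⁴
  web plate: d = 20.694 mm → contributes +1 953 891 mm⁴
  top plate: d = 87.694 mm → contributes +9 710 283 mm⁴
  hole: d = -48.306 mm → contributes −183 761 mm⁴
Total I = 18 278 561 mm⁴.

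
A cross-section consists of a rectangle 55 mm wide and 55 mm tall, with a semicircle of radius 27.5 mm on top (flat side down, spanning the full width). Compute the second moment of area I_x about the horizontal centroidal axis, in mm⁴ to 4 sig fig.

I_x ≈ 2.134 × 10⁶ mm⁴

Decompose the section into non-overlapping parts with the origin at the bottom-left of its bounding rectangle.
Rectangular body: 55 × 55, A = 3 025 mm², y = 27.5 mm, Ī = 762 552 mm⁴.
Semicircular cap: semicircle r = 27.5, A = 1187.91 mm², y = 66.6714 mm, Ī = 62771.5 mm⁴.
Centroid: ȳ = ΣA·y / ΣA = 38.5451 mm.
Transfer each piece to the horizontal centroidal axis using Ī + A·d² with d = y − 38.5451:
  rectangular body: d = -11.0451 mm → contributes +1 131 587 mm⁴
  semicircular cap: d = 28.1262 mm → contributes +1 002 512 mm⁴
Total I = 2 134 100 mm⁴.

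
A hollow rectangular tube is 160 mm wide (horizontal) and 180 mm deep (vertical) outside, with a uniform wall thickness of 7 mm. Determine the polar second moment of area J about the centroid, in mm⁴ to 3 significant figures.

J ≈ 4.05 × 10⁷ mm⁴

Split into non-overlapping primitives; take the origin at the lower-left of the bounding box.
Outer rectangle: 160 × 180, A = 28 800 mm², y = 90 mm, Ī = 77 760 000 mm⁴.
Inner void (subtracted): 146 × 166, A = 24 236 mm², y = 90 mm, Ī = 55 653 935 mm⁴.
By symmetry the centroid is at mid-height, ȳ = 90 mm.
All pieces are centred on the centroidal x-axis, so I = ΣĪ (holes subtracted) = 22 106 065 mm⁴.
Repeating about the centroidal y-axis gives I_y = 18 388 785 mm⁴.
Polar second moment: J = I_x + I_y = 40 494 851 mm⁴.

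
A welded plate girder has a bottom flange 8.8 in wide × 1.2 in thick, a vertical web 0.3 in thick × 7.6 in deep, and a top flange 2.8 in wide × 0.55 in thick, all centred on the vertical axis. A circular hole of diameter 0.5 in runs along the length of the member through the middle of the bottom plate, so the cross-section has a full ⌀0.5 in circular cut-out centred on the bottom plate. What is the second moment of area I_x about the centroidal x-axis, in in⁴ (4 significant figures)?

Decompose the section into non-overlapping parts with the origin at the bottom-left of its bounding rectangle.
Bottom plate: 8.8 × 1.2, A = 10.56 in², y = 0.6 in, Ī = 1.2672 in⁴.
Web plate: 0.3 × 7.6, A = 2.28 in², y = 5 in, Ī = 10.9744 in⁴.
Top plate: 2.8 × 0.55, A = 1.54 in², y = 9.075 in, Ī = 0.0388208 in⁴.
Hole (subtracted): ⌀0.5, A = 0.19635 in², y = 0.6 in, Ī = 0.00306796 in⁴.
Centroid: ȳ = ΣA·y / ΣA = 2.22747 in.
Transfer each piece to the centroidal x-axis using Ī + A·d² with d = y − 2.22747:
  bottom plate: d = -1.62747 in → contributes +29.2371 in⁴
  web plate: d = 2.77253 in → contributes +28.5006 in⁴
  top plate: d = 6.84753 in → contributes +72.2473 in⁴
  hole: d = -1.62747 in → contributes −0.523132 in⁴
Total I = 129.462 in⁴.

I_x ≈ 129.5 in⁴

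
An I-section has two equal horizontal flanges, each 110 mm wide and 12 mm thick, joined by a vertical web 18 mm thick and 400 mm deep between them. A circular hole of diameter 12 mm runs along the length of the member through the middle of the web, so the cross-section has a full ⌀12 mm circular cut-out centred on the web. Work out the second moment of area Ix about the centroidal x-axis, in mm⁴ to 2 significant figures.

Treat the section as a set of non-overlapping primitives; coordinates are from the bounding-box lower-left.
Bottom flange: 110 × 12, A = 1 320 mm², y = 6 mm, Ī = 15 840 mm⁴.
Web: 18 × 400, A = 7 200 mm², y = 212 mm, Ī = 96 000 000 mm⁴.
Top flange: 110 × 12, A = 1 320 mm², y = 418 mm, Ī = 15 840 mm⁴.
Hole (subtracted): ⌀12, A = 113.1 mm², y = 212 mm, Ī = 1 018 mm⁴.
By symmetry the centroid is at mid-height, ȳ = 212 mm.
Transfer each piece to the centroidal x-axis using Ī + A·d² with d = y − 212:
  bottom flange: d = -206 mm → contributes +56 031 360 mm⁴
  web: d = 0 mm → contributes +96 000 000 mm⁴
  top flange: d = 206 mm → contributes +56 031 360 mm⁴
  hole: d = 0 mm → contributes −1 018 mm⁴
Total I = 208 061 702 mm⁴.

Ix ≈ 2.1 × 10⁸ mm⁴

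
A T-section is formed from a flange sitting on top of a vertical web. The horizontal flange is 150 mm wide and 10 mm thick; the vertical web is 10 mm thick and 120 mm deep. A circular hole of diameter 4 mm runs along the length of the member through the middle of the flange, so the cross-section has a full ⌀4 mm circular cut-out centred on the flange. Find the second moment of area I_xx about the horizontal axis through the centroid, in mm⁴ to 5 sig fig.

I_xx ≈ 4.2586 × 10⁶ mm⁴

Treat the section as a set of non-overlapping primitives; coordinates are from the bounding-box lower-left.
Flange: 150 × 10, A = 1 500 mm², y = 125 mm, Ī = 12 500 mm⁴.
Web: 10 × 120, A = 1 200 mm², y = 60 mm, Ī = 1 440 000 mm⁴.
Hole (subtracted): ⌀4, A = 12.56637 mm², y = 125 mm, Ī = 12.56637 mm⁴.
Centroid: ȳ = ΣA·y / ΣA = 95.97603 mm.
Transfer each piece to the horizontal axis through the centroid using Ī + A·d² with d = y − 95.97603:
  flange: d = 29.02397 mm → contributes +1 276 086 mm⁴
  web: d = -35.97603 mm → contributes +2 993 129 mm⁴
  hole: d = 29.02397 mm → contributes −10598.36 mm⁴
Total I = 4 258 618 mm⁴.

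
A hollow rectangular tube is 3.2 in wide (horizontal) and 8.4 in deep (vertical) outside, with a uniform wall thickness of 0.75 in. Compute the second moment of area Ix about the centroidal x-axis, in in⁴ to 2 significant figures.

Treat the section as a set of non-overlapping primitives; coordinates are from the bounding-box lower-left.
Outer rectangle: 3.2 × 8.4, A = 26.88 in², y = 4.2 in, Ī = 158.1 in⁴.
Inner void (subtracted): 1.7 × 6.9, A = 11.73 in², y = 4.2 in, Ī = 46.54 in⁴.
By symmetry the centroid is at mid-height, ȳ = 4.2 in.
All pieces are centred on the centroidal x-axis, so I = ΣĪ (holes subtracted) = 111.5 in⁴.

Ix ≈ 110 in⁴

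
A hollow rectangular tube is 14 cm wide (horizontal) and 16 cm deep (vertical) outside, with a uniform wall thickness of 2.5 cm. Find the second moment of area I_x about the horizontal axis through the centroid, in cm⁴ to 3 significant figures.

Break the section into simple shapes (no overlaps), measuring from the bottom-left corner of the bounding box.
Outer rectangle: 14 × 16, A = 224 cm², y = 8 cm, Ī = 4778.7 cm⁴.
Inner void (subtracted): 9 × 11, A = 99 cm², y = 8 cm, Ī = 998.25 cm⁴.
By symmetry the centroid is at mid-height, ȳ = 8 cm.
All pieces are centred on the horizontal axis through the centroid, so I = ΣĪ (holes subtracted) = 3780.4 cm⁴.

I_x ≈ 3780 cm⁴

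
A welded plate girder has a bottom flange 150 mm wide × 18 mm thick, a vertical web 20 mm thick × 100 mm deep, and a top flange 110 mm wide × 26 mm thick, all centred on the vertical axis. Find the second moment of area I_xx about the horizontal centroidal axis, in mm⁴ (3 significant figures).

I_xx ≈ 2.26 × 10⁷ mm⁴

Decompose the section into non-overlapping parts with the origin at the bottom-left of its bounding rectangle.
Bottom plate: 150 × 18, A = 2 700 mm², y = 9 mm, Ī = 72 900 mm⁴.
Web plate: 20 × 100, A = 2 000 mm², y = 68 mm, Ī = 1 666 667 mm⁴.
Top plate: 110 × 26, A = 2 860 mm², y = 131 mm, Ī = 161 113 mm⁴.
Centroid: ȳ = ΣA·y / ΣA = 70.762 mm.
Transfer each piece to the horizontal centroidal axis using Ī + A·d² with d = y − 70.762:
  bottom plate: d = -61.762 mm → contributes +10 372 139 mm⁴
  web plate: d = -2.7619 mm → contributes +1 681 923 mm⁴
  top plate: d = 60.238 mm → contributes +10 538 990 mm⁴
Total I = 22 593 051 mm⁴.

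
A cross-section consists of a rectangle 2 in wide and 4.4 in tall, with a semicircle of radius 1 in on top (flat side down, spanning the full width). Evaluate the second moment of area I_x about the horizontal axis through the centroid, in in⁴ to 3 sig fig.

Treat the section as a set of non-overlapping primitives; coordinates are from the bounding-box lower-left.
Rectangular body: 2 × 4.4, A = 8.8 in², y = 2.2 in, Ī = 14.197 in⁴.
Semicircular cap: semicircle r = 1, A = 1.5708 in², y = 4.8244 in, Ī = 0.10976 in⁴.
Centroid: ȳ = ΣA·y / ΣA = 2.5975 in.
Transfer each piece to the horizontal axis through the centroid using Ī + A·d² with d = y − 2.5975:
  rectangular body: d = -0.3975 in → contributes +15.588 in⁴
  semicircular cap: d = 2.2269 in → contributes +7.8995 in⁴
Total I = 23.487 in⁴.

I_x ≈ 23.5 in⁴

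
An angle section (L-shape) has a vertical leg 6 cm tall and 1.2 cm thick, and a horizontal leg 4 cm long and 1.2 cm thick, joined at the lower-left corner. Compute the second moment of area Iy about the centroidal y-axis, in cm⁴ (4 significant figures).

Decompose the section into non-overlapping parts with the origin at the bottom-left of its bounding rectangle.
Vertical leg: 1.2 × 6, A = 7.2 cm², x = 0.6 cm, Ī = 0.864 cm⁴.
Horizontal leg (remainder): 2.8 × 1.2, A = 3.36 cm², x = 2.6 cm, Ī = 2.1952 cm⁴.
Centroid: x̄ = ΣA·x / ΣA = 1.23636 cm.
Transfer each piece to the centroidal y-axis using Ī + A·d² with d = x − 1.23636:
  vertical leg: d = -0.636364 cm → contributes +3.7797 cm⁴
  horizontal leg (remainder): d = 1.36364 cm → contributes +8.44313 cm⁴
Total I = 12.2228 cm⁴.

Iy ≈ 12.22 cm⁴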